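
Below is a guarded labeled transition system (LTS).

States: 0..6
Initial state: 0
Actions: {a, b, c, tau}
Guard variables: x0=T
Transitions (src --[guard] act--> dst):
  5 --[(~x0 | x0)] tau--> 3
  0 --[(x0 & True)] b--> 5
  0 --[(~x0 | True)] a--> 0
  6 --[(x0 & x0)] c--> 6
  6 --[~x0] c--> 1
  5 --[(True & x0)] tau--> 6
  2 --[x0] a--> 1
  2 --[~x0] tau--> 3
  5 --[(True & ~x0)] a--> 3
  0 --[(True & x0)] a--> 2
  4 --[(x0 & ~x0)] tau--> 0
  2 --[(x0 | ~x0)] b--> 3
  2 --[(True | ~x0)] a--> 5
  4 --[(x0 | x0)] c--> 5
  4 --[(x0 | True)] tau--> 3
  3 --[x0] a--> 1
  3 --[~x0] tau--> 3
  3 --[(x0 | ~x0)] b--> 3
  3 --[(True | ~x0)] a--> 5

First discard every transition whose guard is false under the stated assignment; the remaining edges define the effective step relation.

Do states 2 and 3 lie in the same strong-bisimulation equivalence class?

Answer: BISIMILAR

Analysis:
Refine partition for ~:
  P[0] = {{0,1,2,3,4,5,6}}
  P[1] = {{0,2,3},{1},{4},{5},{6}}
  P[2] = {{0},{1},{2,3},{4},{5},{6}}
6 equivalence class(es) (converged in 3)
[2]={2,3}  [3]={2,3}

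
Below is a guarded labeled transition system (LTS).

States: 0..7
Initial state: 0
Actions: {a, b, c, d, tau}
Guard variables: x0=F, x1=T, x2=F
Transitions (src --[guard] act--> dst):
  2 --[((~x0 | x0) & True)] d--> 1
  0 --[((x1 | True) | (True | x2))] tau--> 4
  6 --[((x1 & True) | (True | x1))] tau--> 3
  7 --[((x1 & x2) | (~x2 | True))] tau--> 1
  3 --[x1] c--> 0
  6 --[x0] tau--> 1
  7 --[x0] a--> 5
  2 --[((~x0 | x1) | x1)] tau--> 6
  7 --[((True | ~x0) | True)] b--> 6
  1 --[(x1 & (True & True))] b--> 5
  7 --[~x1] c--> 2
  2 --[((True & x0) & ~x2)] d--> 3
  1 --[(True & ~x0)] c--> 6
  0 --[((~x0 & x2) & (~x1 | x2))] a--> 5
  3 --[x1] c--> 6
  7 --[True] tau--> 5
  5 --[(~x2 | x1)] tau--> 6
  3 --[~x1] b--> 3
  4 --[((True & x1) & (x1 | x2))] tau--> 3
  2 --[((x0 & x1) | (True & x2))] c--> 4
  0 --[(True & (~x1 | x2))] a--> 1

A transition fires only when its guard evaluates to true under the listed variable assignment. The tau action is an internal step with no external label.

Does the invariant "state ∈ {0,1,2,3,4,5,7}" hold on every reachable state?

Answer: INVARIANT VIOLATED at state 6

Working:
Allowed set {0,1,2,3,4,5,7}
Reachable = {0,3,4,6}
  0: ok
  3: ok
  4: ok
  6: ✗ unsafe
reach 6 via tau·tau·c — violates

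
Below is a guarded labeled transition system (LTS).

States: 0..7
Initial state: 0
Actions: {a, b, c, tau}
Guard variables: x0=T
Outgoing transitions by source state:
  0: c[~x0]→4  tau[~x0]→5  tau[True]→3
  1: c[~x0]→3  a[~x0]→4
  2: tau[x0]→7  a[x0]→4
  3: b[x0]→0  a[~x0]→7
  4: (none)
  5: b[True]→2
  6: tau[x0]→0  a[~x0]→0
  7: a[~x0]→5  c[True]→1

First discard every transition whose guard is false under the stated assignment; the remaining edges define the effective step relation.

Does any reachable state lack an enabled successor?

Answer: DEADLOCK-FREE

Working:
Reachable = {0,3}
  0: tau→3  [1 exit(s)]
  3: b→0  [1 exit(s)]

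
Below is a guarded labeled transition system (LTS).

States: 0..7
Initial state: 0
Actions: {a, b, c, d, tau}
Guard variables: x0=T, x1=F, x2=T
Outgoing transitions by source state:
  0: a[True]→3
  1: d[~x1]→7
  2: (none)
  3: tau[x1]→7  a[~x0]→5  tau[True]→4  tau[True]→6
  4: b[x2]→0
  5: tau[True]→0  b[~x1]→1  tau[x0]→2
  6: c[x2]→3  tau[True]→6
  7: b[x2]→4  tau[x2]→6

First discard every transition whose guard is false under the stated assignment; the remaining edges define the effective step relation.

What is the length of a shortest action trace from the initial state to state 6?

Breadth-first toward 6:
  L0 = {0}
  L1 = {3}
  L2 = {4,6}
6 enters at depth 2; path a·tau

Answer: 2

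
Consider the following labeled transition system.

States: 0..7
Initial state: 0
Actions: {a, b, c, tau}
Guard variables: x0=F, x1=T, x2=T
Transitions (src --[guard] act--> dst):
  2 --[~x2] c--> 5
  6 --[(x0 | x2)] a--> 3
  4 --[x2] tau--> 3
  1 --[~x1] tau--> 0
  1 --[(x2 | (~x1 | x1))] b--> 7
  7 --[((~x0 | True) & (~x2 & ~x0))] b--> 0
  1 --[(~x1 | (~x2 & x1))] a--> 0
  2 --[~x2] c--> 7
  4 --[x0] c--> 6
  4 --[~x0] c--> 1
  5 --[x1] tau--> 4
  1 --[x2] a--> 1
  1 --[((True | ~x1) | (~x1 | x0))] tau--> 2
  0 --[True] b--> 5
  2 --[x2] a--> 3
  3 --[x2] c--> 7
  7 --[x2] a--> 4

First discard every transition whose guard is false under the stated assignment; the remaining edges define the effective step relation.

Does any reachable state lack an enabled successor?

Answer: DEADLOCK-FREE

Trace:
Reachable = {0,1,2,3,4,5,7}
  0: b→5  [1 exit(s)]
  1: a→1  b→7  tau→2  [3 exit(s)]
  2: a→3  [1 exit(s)]
  3: c→7  [1 exit(s)]
  4: c→1  tau→3  [2 exit(s)]
  5: tau→4  [1 exit(s)]
  7: a→4  [1 exit(s)]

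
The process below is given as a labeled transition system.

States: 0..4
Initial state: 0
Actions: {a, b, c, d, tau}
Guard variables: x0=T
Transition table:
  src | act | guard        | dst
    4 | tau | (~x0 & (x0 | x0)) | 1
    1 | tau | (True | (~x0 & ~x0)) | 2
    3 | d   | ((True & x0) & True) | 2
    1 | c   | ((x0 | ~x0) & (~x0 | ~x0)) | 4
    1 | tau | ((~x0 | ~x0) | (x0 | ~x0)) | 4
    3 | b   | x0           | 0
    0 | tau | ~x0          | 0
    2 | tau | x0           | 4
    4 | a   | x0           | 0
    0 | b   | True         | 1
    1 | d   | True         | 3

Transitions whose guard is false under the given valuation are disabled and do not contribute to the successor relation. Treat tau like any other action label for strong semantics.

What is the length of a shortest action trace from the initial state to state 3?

Answer: 2

Trace:
BFS to 3:
  depth 0: {0}
  depth 1: {1}
  depth 2: {2,3,4}
depth(3)=2, e.g. b·d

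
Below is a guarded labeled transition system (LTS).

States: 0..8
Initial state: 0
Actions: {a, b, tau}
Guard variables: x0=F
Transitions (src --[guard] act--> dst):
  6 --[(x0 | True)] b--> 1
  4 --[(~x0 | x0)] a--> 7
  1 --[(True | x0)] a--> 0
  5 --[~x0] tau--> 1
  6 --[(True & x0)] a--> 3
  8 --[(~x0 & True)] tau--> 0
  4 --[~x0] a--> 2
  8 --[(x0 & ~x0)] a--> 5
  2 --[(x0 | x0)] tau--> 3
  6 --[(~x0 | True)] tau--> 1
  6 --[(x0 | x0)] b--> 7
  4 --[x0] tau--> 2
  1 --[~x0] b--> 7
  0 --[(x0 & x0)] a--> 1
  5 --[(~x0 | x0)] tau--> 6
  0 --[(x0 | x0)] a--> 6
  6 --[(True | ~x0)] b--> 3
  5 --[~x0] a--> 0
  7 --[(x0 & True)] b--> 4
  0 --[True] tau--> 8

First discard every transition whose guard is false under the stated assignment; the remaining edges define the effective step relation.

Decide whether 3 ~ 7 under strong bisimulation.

Answer: BISIMILAR

Trace:
Compute ~ classes (split until stable):
  P[0] = {{0,1,2,3,4,5,6,7,8}}
  P[1] = {{0,8},{1},{2,3,7},{4},{5},{6}}
Fixed point at round 2; 6 class(es).
[3]={2,3,7}  [7]={2,3,7}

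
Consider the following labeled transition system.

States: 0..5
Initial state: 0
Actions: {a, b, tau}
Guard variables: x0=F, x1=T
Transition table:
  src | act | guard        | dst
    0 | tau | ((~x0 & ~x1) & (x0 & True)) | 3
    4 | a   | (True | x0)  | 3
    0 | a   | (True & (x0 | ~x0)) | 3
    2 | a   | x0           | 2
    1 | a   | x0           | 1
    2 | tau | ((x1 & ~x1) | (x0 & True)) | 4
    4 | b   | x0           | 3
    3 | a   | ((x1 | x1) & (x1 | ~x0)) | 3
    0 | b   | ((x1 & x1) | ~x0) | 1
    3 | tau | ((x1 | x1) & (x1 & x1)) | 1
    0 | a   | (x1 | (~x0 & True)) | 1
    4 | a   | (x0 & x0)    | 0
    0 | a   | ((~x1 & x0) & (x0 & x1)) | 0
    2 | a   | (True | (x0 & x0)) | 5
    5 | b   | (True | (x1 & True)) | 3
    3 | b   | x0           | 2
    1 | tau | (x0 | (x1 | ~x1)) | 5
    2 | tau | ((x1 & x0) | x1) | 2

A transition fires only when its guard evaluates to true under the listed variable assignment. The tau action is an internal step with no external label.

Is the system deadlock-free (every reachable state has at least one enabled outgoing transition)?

Answer: DEADLOCK-FREE

Analysis:
Reach set: {0,1,3,5}
  0: a→1  a→3  b→1  [3 out]
  1: tau→5  [1 out]
  3: a→3  tau→1  [2 out]
  5: b→3  [1 out]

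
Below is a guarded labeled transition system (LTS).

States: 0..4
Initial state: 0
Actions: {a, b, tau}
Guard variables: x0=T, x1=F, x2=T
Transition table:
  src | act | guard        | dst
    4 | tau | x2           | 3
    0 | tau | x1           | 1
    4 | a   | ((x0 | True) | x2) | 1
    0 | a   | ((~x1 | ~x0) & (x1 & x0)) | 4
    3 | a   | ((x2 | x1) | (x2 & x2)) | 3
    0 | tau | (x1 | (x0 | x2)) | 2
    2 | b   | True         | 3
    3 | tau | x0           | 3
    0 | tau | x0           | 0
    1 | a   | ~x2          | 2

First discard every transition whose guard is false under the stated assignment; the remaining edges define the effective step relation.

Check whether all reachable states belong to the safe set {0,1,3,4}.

Safe = {0,1,3,4}
Reach set: {0,2,3}
  0: ok
  2: outside
  3: ok
reach 2 via tau — violates

Answer: INVARIANT VIOLATED at state 2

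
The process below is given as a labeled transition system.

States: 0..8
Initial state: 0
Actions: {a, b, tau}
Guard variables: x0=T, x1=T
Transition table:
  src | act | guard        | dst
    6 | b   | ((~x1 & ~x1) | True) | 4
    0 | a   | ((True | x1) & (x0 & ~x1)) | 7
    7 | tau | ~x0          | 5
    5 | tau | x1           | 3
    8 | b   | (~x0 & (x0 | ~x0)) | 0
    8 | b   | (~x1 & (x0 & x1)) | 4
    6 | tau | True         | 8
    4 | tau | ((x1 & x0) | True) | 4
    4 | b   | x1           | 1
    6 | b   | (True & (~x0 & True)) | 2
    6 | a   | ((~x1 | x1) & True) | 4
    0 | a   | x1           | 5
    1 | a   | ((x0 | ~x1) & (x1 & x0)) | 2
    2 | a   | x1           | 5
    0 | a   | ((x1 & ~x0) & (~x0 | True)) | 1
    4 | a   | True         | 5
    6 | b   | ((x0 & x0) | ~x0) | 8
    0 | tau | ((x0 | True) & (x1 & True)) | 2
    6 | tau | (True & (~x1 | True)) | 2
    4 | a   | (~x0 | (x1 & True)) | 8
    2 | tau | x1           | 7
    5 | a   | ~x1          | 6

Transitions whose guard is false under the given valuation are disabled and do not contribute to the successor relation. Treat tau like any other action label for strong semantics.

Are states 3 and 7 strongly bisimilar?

Refine partition for ~:
  π0 = {{0,1,2,3,4,5,6,7,8}}
  π1 = {{0,2},{1},{3,7,8},{4,6},{5}}
  π2 = {{0},{1},{2},{3,7,8},{4},{5},{6}}
Fixed point at round 3; 7 class(es).
[3]={3,7,8}  [7]={3,7,8}

Answer: BISIMILAR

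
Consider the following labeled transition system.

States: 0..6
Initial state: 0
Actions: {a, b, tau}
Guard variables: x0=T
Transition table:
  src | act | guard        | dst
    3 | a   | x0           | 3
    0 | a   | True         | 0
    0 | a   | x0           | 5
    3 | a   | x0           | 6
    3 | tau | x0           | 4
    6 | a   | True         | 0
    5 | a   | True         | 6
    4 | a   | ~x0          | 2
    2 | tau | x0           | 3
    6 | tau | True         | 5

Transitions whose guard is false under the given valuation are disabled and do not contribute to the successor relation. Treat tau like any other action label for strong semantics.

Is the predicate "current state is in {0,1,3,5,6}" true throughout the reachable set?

Answer: INVARIANT HOLDS

Working:
Safe = {0,1,3,5,6}
Reach set: {0,5,6}
  0: ✓
  5: ✓
  6: ✓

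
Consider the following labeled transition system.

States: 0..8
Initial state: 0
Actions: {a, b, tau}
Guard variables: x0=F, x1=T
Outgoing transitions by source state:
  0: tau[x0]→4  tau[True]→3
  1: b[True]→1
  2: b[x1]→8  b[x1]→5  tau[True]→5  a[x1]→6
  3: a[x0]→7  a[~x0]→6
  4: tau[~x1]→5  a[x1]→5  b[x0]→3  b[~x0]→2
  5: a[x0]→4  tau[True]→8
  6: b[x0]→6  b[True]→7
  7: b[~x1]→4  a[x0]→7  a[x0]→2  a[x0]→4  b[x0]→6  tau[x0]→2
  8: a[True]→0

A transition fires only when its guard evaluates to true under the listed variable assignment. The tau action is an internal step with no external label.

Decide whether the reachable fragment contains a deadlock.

Reachable = {0,3,6,7}
  0: tau→3  [1 exit(s)]
  3: a→6  [1 exit(s)]
  6: b→7  [1 exit(s)]
  7: ∅  [deadlock]
Path to 7: tau·a·b

Answer: DEADLOCK at state 7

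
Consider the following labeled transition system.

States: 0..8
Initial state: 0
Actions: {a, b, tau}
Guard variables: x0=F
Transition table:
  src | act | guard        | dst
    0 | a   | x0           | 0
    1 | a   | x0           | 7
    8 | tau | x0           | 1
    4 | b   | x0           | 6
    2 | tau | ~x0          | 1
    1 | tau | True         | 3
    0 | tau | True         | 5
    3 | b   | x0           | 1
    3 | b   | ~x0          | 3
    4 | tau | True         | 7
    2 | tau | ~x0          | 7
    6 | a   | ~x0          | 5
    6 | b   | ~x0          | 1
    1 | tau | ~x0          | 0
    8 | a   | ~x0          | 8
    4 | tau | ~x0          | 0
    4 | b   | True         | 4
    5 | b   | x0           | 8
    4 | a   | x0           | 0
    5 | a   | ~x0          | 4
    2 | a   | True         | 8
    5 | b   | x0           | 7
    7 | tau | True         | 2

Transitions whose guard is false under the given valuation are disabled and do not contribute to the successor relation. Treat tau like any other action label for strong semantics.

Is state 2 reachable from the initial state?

15 transition(s) survive guard evaluation.
L0 = {0}
L1 = {5}  total {0,5}
L2 = {4}  total {0,4,5}
L3 = {7}  total {0,4,5,7}
L4 = {2}  total {0,2,4,5,7}
L5 = {1,8}  total {0,1,2,4,5,7,8}
L6 = {3}  total {0,1,2,3,4,5,7,8}
R = {0,1,2,3,4,5,7,8}
trace reaching 2: tau·a·tau·tau

Answer: REACHABLE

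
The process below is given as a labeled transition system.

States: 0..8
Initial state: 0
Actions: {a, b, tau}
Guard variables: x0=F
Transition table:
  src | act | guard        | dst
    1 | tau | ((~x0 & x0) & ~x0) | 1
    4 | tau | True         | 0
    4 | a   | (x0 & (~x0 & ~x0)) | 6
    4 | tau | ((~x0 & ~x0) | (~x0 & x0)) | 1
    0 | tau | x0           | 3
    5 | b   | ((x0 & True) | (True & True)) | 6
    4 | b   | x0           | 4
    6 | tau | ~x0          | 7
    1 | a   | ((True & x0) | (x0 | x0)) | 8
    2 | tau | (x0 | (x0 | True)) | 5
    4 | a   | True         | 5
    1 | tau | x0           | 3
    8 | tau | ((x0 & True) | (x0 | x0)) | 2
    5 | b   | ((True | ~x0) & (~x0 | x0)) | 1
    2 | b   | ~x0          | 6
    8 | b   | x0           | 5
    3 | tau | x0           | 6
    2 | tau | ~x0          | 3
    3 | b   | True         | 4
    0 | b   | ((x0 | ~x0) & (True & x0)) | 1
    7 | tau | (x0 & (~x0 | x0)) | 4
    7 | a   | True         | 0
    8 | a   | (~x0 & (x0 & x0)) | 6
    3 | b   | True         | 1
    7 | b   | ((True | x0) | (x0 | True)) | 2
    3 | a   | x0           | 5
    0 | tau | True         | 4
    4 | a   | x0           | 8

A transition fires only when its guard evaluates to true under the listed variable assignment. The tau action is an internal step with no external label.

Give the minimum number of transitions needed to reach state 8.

Breadth-first toward 8:
  depth 0: {0}
  depth 1: {4}
  depth 2: {1,5}
  depth 3: {6}
  depth 4: {7}
  depth 5: {2}
  depth 6: {3}
8 never appears.

Answer: UNREACHABLE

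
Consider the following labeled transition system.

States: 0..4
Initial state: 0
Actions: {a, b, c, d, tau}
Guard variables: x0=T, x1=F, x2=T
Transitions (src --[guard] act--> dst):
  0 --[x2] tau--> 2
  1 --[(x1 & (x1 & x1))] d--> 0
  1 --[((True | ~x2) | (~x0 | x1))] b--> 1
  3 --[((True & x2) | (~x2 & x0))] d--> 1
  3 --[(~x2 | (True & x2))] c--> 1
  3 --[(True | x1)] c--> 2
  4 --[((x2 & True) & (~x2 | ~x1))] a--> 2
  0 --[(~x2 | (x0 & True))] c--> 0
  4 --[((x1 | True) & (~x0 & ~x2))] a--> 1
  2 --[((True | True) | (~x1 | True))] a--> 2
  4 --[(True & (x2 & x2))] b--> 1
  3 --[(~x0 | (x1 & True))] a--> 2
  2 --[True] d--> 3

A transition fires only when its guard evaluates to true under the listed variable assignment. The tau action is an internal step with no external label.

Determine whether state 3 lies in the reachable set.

Guard filter leaves 10 enabled edge(s).
depth 0: {0}
depth 1: {2}  now seen {0,2}
depth 2: {3}  now seen {0,2,3}
depth 3: {1}  now seen {0,1,2,3}
Reach set: {0,1,2,3}
trace reaching 3: tau·d

Answer: REACHABLE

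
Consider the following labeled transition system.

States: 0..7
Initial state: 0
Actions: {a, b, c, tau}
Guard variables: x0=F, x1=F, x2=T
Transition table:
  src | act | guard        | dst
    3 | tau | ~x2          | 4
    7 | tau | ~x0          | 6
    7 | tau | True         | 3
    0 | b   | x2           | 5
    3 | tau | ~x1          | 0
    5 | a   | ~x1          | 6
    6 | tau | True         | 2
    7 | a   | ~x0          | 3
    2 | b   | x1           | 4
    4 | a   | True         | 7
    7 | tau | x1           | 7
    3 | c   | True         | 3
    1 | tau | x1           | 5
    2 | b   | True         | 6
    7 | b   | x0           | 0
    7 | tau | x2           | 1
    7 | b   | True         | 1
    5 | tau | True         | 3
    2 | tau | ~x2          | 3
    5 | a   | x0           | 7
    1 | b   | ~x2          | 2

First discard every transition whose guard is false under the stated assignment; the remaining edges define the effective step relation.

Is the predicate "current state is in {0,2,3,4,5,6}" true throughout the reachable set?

Allowed set {0,2,3,4,5,6}
R = {0,2,3,5,6}
  0: ✓
  2: ✓
  3: ✓
  5: ✓
  6: ✓

Answer: INVARIANT HOLDS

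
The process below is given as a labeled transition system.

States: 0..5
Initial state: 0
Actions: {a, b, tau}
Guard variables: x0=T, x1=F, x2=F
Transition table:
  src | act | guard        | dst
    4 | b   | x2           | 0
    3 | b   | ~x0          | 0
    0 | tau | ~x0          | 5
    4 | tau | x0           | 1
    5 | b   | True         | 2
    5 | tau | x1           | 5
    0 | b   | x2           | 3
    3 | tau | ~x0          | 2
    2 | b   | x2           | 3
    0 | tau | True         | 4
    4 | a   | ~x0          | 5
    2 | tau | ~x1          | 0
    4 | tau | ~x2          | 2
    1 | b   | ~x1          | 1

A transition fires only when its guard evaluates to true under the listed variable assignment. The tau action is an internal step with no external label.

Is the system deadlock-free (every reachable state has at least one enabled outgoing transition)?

Answer: DEADLOCK-FREE

Trace:
Reach set: {0,1,2,4}
  0: tau→4  [1 out]
  1: b→1  [1 out]
  2: tau→0  [1 out]
  4: tau→1  tau→2  [2 out]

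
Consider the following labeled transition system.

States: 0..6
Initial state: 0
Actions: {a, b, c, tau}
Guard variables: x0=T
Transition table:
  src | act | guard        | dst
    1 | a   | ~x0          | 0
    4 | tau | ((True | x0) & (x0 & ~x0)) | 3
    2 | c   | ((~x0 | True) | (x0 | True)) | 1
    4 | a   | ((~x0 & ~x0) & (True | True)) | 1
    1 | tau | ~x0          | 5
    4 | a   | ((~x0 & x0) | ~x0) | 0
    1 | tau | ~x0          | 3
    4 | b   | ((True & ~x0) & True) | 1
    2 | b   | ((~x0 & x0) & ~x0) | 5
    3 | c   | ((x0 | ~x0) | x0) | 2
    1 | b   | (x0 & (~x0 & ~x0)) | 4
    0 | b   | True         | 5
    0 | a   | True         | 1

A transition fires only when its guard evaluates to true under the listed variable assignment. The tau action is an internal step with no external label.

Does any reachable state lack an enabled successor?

R = {0,1,5}
  0: a→1  b→5  [2 exit(s)]
  1: ∅  [STUCK]
  5: ∅  [STUCK]
trace reaching 1: a

Answer: DEADLOCK at state 1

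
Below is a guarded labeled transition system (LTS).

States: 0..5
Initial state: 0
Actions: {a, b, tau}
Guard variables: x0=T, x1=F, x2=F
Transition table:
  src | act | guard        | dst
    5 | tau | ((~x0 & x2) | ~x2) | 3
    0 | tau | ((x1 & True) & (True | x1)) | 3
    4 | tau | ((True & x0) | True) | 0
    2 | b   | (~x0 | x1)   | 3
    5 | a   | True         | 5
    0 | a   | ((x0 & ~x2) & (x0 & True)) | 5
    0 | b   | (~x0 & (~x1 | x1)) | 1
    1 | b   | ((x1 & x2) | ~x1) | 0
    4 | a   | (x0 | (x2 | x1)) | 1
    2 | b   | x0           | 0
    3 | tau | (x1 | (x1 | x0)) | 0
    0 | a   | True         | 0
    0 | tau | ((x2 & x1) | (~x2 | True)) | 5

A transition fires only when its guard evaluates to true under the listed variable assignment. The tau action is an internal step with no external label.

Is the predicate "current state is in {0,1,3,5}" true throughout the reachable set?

Safe = {0,1,3,5}
Reach set: {0,3,5}
  0: safe
  3: safe
  5: safe

Answer: INVARIANT HOLDS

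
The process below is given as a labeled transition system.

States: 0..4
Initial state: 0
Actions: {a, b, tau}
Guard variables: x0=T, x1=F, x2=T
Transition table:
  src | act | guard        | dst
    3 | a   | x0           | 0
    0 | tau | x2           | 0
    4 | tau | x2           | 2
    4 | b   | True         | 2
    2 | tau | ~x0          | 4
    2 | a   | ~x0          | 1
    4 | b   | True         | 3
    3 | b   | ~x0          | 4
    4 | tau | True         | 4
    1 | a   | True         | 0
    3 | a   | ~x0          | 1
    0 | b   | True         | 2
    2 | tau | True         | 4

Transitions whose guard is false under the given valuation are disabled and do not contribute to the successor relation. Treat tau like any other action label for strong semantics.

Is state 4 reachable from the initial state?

Guard filter leaves 9 enabled edge(s).
L0 = {0}
L1 = {2}  total {0,2}
L2 = {4}  total {0,2,4}
L3 = {3}  total {0,2,3,4}
Reachable = {0,2,3,4}
witness 4: b·tau

Answer: REACHABLE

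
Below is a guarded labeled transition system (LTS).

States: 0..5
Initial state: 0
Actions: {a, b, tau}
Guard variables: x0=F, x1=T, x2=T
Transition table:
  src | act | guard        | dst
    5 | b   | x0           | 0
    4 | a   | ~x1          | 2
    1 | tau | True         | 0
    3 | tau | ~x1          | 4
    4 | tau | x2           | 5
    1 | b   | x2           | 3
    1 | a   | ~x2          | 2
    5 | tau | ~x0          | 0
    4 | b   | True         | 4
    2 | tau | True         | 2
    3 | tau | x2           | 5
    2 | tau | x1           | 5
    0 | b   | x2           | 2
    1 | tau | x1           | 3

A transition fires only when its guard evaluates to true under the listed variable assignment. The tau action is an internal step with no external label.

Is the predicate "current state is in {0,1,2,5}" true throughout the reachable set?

Answer: INVARIANT HOLDS

Trace:
Allowed set {0,1,2,5}
R = {0,2,5}
  0: ok
  2: ok
  5: ok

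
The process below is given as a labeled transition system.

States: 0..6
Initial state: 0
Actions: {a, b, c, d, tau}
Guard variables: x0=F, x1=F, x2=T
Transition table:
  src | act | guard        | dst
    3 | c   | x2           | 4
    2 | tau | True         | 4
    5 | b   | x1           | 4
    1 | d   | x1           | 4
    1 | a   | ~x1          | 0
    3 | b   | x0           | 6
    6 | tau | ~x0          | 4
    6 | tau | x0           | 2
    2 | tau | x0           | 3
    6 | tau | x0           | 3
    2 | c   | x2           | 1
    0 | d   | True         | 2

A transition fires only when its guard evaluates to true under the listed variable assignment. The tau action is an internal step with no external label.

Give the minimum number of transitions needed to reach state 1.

Breadth-first toward 1:
  depth 0: {0}
  depth 1: {2}
  depth 2: {1,4}
1 enters at depth 2; path d·c

Answer: 2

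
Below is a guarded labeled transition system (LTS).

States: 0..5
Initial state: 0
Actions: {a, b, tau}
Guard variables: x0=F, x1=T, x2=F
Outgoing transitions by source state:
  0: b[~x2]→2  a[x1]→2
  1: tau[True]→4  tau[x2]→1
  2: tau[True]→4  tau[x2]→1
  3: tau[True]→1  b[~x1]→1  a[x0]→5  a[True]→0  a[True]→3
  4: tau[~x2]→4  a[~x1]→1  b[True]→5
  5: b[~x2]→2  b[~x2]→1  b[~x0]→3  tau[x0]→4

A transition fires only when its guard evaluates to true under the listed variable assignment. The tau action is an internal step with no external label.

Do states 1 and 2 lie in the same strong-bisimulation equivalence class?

Answer: BISIMILAR

Analysis:
Bisimulation quotient by refinement:
  π0 = {{0,1,2,3,4,5}}
  π1 = {{0},{1,2},{3},{4},{5}}
stable after 2 split(s): 5 block(s)
class of 1: {1,2}; class of 2: {1,2}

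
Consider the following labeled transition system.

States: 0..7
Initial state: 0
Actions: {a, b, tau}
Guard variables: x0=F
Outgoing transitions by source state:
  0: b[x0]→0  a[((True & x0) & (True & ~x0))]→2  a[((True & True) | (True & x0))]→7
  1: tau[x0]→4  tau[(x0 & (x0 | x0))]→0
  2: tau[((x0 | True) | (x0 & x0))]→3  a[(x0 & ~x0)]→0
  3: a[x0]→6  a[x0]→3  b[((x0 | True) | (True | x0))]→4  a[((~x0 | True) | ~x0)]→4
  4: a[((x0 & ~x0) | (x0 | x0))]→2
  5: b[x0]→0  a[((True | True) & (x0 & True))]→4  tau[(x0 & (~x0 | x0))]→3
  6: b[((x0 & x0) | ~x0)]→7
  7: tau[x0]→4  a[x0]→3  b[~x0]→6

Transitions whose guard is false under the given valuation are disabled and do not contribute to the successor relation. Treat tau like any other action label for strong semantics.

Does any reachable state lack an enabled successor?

Answer: DEADLOCK-FREE

Working:
Reach set: {0,6,7}
  0: a→7  [deg 1]
  6: b→7  [deg 1]
  7: b→6  [deg 1]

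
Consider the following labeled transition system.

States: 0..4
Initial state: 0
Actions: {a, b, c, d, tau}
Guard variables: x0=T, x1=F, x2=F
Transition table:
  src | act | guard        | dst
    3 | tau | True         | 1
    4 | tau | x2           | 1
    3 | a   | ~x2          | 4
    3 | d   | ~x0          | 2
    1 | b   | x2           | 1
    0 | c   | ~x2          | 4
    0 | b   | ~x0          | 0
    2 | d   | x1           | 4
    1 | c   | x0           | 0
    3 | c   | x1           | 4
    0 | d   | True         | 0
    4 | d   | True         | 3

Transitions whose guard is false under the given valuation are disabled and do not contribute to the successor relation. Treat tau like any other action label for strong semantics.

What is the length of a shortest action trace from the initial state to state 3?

Answer: 2

Trace:
Layered search for 3:
  depth 0: {0}
  depth 1: {4}
  depth 2: {3}
depth(3)=2, e.g. c·d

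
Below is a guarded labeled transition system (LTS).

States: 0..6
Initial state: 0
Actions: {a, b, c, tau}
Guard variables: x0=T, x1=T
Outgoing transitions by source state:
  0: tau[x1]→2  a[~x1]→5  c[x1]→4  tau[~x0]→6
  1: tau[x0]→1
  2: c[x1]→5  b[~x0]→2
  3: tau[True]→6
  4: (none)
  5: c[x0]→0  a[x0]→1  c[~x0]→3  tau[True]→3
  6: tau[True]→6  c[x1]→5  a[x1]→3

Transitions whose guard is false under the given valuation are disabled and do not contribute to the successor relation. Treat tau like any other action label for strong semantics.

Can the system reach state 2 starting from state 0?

Answer: REACHABLE

Working:
Guard filter leaves 11 enabled edge(s).
depth 0: {0}
depth 1: {2,4}  now seen {0,2,4}
depth 2: {5}  now seen {0,2,4,5}
depth 3: {1,3}  now seen {0,1,2,3,4,5}
depth 4: {6}  now seen {0,1,2,3,4,5,6}
Reachable = {0,1,2,3,4,5,6}
Path to 2: tau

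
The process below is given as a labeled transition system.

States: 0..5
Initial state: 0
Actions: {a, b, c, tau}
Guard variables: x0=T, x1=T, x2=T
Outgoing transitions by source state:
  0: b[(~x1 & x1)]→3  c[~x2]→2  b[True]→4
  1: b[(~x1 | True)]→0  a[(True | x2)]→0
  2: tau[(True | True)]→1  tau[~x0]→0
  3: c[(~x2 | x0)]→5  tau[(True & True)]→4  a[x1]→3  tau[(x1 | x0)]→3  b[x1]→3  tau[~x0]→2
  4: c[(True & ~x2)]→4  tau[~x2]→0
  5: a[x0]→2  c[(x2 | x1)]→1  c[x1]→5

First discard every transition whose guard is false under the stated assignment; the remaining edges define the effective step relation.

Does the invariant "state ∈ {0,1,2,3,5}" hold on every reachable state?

Answer: INVARIANT VIOLATED at state 4

Analysis:
Allowed set {0,1,2,3,5}
Reach set: {0,4}
  0: safe
  4: ✗ unsafe
witness against invariant: b → 4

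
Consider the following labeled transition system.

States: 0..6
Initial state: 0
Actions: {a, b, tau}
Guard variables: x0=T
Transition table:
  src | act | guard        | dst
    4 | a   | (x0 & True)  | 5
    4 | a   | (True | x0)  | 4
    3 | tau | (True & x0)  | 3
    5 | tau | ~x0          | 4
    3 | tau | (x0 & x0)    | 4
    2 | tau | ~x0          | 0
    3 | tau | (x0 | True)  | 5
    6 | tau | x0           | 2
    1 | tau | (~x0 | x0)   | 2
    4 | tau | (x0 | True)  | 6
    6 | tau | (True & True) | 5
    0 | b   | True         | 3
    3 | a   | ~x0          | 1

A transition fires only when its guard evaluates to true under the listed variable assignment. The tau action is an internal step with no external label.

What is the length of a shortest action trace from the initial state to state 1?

BFS to 1:
  Layer 0: {0}
  Layer 1: {3}
  Layer 2: {4,5}
  Layer 3: {6}
  Layer 4: {2}
1 never appears.

Answer: UNREACHABLE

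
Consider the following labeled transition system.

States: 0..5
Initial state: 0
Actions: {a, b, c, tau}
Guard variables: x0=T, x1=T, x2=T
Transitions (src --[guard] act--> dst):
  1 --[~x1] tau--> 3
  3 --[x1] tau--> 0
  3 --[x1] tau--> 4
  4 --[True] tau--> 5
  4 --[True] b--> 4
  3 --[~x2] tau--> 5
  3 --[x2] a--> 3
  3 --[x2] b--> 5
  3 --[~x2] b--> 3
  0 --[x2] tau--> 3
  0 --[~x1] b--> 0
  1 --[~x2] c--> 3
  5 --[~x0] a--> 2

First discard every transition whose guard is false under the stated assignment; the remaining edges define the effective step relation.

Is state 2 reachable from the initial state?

After dropping false guards: 7 live edges.
depth 0: {0}
depth 1: {3}  now seen {0,3}
depth 2: {4,5}  now seen {0,3,4,5}
Reachable = {0,3,4,5}

Answer: UNREACHABLE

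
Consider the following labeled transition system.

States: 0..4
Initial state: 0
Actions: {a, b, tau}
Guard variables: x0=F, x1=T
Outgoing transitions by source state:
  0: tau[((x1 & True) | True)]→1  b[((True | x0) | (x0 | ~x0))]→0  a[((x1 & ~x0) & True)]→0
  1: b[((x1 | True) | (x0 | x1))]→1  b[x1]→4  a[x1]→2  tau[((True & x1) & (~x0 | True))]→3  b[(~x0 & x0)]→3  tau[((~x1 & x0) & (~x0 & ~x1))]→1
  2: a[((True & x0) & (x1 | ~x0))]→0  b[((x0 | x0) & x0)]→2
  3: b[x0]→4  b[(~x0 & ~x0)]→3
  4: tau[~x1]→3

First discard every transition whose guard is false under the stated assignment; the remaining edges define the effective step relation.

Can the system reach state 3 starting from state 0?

Answer: REACHABLE

Trace:
8 transition(s) survive guard evaluation.
Layer 0: {0}
Layer 1: {1}  now seen {0,1}
Layer 2: {2,3,4}  now seen {0,1,2,3,4}
Reach set: {0,1,2,3,4}
trace reaching 3: tau·tau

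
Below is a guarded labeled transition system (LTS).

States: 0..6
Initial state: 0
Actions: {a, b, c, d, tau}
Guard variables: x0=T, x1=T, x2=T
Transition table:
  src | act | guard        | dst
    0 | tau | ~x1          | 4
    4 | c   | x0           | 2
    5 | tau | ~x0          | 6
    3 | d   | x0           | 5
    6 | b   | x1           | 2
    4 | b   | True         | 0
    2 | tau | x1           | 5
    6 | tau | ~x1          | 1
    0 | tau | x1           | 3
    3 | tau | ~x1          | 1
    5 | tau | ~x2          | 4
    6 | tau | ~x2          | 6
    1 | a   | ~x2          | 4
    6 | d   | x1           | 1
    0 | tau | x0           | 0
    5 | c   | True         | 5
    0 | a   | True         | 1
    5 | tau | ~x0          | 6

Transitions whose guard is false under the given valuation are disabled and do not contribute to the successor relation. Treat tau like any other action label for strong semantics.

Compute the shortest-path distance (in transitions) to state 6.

Answer: UNREACHABLE

Analysis:
BFS to 6:
  depth 0: {0}
  depth 1: {1,3}
  depth 2: {5}
6 never appears.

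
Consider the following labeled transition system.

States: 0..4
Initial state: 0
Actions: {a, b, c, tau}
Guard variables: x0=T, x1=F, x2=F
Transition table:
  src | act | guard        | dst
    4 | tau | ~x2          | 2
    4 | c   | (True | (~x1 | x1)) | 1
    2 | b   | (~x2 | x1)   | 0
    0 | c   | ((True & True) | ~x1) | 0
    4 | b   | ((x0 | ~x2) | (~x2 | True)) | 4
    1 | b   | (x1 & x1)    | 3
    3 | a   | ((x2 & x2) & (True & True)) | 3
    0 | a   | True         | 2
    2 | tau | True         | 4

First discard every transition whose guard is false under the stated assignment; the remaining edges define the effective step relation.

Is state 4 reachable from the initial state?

After dropping false guards: 7 live edges.
depth 0: {0}
depth 1: {2}  now seen {0,2}
depth 2: {4}  now seen {0,2,4}
depth 3: {1}  now seen {0,1,2,4}
Reach set: {0,1,2,4}
Path to 4: a·tau

Answer: REACHABLE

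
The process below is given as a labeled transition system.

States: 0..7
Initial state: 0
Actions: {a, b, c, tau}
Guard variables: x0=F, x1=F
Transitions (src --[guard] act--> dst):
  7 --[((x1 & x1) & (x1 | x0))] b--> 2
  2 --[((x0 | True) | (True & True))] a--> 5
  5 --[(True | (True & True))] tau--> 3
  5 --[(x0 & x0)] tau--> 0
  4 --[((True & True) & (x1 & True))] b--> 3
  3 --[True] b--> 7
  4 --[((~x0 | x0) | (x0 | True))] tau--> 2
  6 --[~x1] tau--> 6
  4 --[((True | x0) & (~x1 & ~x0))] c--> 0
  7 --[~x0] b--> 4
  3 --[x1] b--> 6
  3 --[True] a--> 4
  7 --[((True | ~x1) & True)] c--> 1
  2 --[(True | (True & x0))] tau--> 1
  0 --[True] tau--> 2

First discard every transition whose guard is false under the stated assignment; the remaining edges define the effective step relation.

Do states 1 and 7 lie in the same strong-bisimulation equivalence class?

Compute ~ classes (split until stable):
  π0 = {{0,1,2,3,4,5,6,7}}
  π1 = {{0,5,6},{1},{2},{3},{4},{7}}
  π2 = {{0},{1},{2},{3},{4},{5},{6},{7}}
stable after 3 split(s): 8 block(s)
1∈{1}, 7∈{7}

Answer: NOT BISIMILAR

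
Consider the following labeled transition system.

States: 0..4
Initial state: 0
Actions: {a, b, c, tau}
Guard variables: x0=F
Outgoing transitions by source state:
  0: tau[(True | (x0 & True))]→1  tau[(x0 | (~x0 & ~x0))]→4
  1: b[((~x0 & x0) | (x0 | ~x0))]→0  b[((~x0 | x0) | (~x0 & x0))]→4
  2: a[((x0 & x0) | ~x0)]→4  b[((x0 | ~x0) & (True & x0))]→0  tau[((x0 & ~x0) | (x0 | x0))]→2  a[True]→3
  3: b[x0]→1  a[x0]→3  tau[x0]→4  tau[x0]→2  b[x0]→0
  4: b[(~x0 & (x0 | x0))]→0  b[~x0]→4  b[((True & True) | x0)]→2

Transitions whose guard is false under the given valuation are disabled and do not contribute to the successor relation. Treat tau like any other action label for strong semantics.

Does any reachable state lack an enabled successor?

Answer: DEADLOCK at state 3

Analysis:
Reachable = {0,1,2,3,4}
  0: tau→1  tau→4  [deg 2]
  1: b→0  b→4  [deg 2]
  2: a→3  a→4  [deg 2]
  3: ∅  [no exit]
  4: b→2  b→4  [deg 2]
witness 3: tau·b·a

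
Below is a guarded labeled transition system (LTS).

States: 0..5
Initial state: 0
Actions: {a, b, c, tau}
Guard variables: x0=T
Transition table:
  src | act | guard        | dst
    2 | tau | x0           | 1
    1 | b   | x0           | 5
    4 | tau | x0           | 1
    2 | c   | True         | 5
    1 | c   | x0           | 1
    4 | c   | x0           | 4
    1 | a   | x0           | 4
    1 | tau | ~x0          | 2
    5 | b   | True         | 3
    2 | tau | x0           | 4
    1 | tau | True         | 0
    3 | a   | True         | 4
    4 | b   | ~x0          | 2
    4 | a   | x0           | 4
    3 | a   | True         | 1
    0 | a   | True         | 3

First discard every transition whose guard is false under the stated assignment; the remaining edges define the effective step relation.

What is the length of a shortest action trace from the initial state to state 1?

Answer: 2

Trace:
BFS to 1:
  Layer 0: {0}
  Layer 1: {3}
  Layer 2: {1,4}
depth(1)=2, e.g. a·a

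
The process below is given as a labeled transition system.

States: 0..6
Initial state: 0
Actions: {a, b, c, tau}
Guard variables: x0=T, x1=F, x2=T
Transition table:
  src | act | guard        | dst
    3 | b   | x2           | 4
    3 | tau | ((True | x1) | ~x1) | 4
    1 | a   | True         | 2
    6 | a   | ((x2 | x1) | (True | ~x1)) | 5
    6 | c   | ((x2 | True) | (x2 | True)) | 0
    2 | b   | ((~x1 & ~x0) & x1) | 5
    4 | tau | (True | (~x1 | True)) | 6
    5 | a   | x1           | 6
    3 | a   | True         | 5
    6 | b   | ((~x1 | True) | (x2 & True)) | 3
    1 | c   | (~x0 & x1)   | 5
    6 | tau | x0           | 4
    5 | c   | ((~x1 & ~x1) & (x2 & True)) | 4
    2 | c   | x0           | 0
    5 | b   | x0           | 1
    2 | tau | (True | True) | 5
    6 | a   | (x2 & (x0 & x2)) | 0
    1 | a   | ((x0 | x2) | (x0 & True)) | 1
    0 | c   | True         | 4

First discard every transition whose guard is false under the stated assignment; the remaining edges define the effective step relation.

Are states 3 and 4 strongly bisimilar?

Bisimulation quotient by refinement:
  round 0: {{0,1,2,3,4,5,6}}
  round 1: {{0},{1},{2},{3},{4},{5},{6}}
stable after 2 split(s): 7 block(s)
3∈{3}, 4∈{4}

Answer: NOT BISIMILAR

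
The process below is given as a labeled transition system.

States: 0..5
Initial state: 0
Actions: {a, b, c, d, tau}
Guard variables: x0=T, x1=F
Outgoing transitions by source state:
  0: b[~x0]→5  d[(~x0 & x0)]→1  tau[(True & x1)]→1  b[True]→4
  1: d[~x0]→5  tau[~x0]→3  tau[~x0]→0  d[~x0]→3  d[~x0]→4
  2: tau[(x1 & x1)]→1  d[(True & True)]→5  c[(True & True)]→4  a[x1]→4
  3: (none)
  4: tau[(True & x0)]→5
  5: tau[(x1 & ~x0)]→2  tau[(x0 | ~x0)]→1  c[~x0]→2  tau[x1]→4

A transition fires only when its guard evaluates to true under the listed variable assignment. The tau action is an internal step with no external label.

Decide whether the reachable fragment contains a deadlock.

Answer: DEADLOCK at state 1

Working:
R = {0,1,4,5}
  0: b→4  [deg 1]
  1: ∅  [deadlock]
  4: tau→5  [deg 1]
  5: tau→1  [deg 1]
trace reaching 1: b·tau·tau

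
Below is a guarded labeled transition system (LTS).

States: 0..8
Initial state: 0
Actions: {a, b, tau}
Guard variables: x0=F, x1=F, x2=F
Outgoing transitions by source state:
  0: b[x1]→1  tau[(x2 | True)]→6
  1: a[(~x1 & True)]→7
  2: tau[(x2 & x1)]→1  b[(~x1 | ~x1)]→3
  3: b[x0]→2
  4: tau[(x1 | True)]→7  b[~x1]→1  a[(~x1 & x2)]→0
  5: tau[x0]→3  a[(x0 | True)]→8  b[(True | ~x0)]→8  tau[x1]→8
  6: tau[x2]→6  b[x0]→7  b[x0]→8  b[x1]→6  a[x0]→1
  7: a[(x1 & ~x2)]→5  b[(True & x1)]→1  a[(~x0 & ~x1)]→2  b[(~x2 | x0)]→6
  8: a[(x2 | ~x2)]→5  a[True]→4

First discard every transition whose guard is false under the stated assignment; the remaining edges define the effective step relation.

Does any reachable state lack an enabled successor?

Reach set: {0,6}
  0: tau→6  [1 exit(s)]
  6: ∅  [STUCK]
trace reaching 6: tau

Answer: DEADLOCK at state 6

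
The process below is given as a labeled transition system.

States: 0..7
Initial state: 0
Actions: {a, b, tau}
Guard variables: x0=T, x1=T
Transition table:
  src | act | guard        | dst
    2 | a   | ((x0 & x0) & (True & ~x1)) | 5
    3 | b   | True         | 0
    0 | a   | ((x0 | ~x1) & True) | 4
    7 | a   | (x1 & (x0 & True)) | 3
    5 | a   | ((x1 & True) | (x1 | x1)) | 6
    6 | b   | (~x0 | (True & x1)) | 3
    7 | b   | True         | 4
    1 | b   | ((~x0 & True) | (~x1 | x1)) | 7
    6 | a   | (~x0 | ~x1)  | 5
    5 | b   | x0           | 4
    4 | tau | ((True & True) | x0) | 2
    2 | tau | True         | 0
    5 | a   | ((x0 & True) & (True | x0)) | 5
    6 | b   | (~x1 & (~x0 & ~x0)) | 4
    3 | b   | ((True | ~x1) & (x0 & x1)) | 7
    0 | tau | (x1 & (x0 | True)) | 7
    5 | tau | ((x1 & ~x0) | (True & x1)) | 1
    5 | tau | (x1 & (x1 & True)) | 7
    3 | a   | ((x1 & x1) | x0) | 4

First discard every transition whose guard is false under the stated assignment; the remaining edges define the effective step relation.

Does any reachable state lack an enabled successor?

Answer: DEADLOCK-FREE

Trace:
Reach set: {0,2,3,4,7}
  0: a→4  tau→7  [2 exit(s)]
  2: tau→0  [1 exit(s)]
  3: a→4  b→0  b→7  [3 exit(s)]
  4: tau→2  [1 exit(s)]
  7: a→3  b→4  [2 exit(s)]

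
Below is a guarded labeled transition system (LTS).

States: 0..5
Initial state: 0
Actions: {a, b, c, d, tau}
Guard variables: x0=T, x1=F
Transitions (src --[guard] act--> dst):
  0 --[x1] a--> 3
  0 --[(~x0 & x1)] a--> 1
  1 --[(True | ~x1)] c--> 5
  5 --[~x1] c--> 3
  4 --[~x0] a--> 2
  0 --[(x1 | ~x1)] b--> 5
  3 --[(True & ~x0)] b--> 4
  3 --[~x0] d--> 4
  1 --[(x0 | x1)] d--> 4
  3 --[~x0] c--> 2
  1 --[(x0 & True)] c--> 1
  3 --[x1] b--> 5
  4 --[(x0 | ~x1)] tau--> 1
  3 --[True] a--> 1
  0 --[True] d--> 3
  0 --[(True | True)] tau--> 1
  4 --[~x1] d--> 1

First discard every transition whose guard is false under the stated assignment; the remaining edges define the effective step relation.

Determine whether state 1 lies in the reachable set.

Answer: REACHABLE

Analysis:
After dropping false guards: 10 live edges.
Layer 0: {0}
Layer 1: {1,3,5}  cumulative {0,1,3,5}
Layer 2: {4}  cumulative {0,1,3,4,5}
R = {0,1,3,4,5}
Path to 1: tau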